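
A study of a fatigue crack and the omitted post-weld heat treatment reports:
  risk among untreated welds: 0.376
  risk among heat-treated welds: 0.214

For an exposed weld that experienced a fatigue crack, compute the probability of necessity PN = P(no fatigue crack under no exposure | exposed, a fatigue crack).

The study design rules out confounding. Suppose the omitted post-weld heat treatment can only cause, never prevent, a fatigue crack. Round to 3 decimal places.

PN ≈ 0.431

Let p₁ = 0.376, p₀ = 0.214.
Under exogeneity and monotonicity, PN = (p₁ − p₀) / p₁.
PN = (0.376 − 0.214) / 0.376 = 0.162 / 0.376 ≈ 0.4309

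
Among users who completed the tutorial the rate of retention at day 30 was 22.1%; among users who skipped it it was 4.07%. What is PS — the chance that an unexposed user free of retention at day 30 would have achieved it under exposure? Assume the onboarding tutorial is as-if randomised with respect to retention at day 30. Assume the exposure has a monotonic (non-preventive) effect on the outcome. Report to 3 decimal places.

p₁ = 0.221, p₀ = 0.0407.
Under exogeneity and monotonicity, PS = (p₁ − p₀) / (1 − p₀).
PS = (0.221 − 0.0407) / (1 − 0.0407) = 0.1803 / 0.9593 ≈ 0.1879

PS ≈ 0.188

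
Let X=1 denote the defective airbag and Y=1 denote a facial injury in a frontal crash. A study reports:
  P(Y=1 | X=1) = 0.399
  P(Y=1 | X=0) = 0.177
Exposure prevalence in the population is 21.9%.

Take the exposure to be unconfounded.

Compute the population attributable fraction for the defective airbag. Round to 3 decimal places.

Let p₁ = 0.399, p₀ = 0.177.
Overall risk P(Y=1) = π·p₁ + (1−π)·p₀ = 0.219×0.399 + 0.781×0.177 = 0.22562.
Under exogeneity, PAF = [P(Y=1) − p₀] / P(Y=1).
PAF = (0.22562 − 0.177) / 0.22562 ≈ 0.2155

PAF ≈ 0.215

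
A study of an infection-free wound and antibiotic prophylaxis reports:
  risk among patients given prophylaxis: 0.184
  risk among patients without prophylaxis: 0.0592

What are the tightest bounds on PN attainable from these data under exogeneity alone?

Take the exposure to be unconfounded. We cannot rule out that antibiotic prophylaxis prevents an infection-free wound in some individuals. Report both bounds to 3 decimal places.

0.678 ≤ PN ≤ 1.000

Let p₁ = 0.184, p₀ = 0.0592.
Under exogeneity alone the bounds on PN are max{0,(p₁−p₀)/p₁} ≤ PN ≤ min{1,(1−p₀)/p₁}.
  lower = (p₁ − p₀)/p₁ = 0.1248 / 0.184 ≈ 0.6783
  upper = min{1, (1 − p₀)/p₁} = 0.9408 / 0.184 ≈ 5.1130 → capped at 1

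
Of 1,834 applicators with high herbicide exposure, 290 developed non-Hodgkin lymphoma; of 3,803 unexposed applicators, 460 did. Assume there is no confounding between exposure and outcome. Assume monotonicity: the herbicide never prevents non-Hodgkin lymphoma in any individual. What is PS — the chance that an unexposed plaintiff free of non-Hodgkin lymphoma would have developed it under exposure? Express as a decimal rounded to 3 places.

p₁ = P(outcome | exposed) = 290/1834 = 0.15812
p₀ = P(outcome | unexposed) = 460/3803 = 0.12096
Under exogeneity and monotonicity, PS = (p₁ − p₀) / (1 − p₀).
PS = (0.15812 − 0.12096) / (1 − 0.12096) = 0.037167 / 0.87904 ≈ 0.0423

PS ≈ 0.042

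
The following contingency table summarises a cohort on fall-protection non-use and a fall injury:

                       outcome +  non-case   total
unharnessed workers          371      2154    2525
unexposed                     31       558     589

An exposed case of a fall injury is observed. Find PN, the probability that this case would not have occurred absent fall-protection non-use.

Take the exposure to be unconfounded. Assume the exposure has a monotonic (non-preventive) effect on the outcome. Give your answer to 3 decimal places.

PN ≈ 0.642

p₁ = P(outcome | exposed) = 371/2525 = 0.14693
p₀ = P(outcome | unexposed) = 31/589 = 0.052632
Under exogeneity and monotonicity, PN = (p₁ − p₀) / p₁.
PN = (0.14693 − 0.052632) / 0.14693 = 0.094299 / 0.14693 ≈ 0.6418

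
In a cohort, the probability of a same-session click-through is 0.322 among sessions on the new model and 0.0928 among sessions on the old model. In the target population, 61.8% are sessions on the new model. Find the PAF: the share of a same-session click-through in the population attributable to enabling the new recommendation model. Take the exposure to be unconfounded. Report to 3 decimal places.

PAF ≈ 0.604

Let p₁ = 0.322, p₀ = 0.0928.
Overall risk P(Y=1) = π·p₁ + (1−π)·p₀ = 0.618×0.322 + 0.382×0.0928 = 0.23445.
Under exogeneity, PAF = [P(Y=1) − p₀] / P(Y=1).
PAF = (0.23445 − 0.0928) / 0.23445 ≈ 0.6042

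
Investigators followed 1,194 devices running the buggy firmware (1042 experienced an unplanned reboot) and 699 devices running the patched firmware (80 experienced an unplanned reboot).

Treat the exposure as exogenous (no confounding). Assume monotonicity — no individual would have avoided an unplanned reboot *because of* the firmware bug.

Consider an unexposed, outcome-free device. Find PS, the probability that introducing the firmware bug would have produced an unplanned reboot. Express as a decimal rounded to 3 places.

p₁ = P(outcome | exposed) = 1042/1194 = 0.8727
p₀ = P(outcome | unexposed) = 80/699 = 0.11445
Under exogeneity and monotonicity, PS = (p₁ − p₀) / (1 − p₀).
PS = (0.8727 − 0.11445) / (1 − 0.11445) = 0.75825 / 0.88555 ≈ 0.8562

PS ≈ 0.856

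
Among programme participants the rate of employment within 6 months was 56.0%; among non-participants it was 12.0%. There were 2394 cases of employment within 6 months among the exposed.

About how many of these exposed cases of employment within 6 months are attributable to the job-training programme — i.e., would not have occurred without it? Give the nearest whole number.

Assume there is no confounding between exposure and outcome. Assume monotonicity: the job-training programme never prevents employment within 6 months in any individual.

about 1881 cases

p₁ = 0.56, p₀ = 0.12.
PN = (p₁ − p₀)/p₁ = (0.56 − 0.12) / 0.56 ≈ 0.78571.
Attributable cases ≈ PN × (exposed cases) = 0.78571 × 2394 ≈ 1881.00.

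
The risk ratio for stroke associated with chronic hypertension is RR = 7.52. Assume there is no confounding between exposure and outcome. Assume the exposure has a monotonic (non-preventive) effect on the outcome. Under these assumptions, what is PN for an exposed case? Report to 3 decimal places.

Under exogeneity and monotonicity, PN = (RR − 1) / RR = 1 − 1/RR.
PN = (7.52 − 1) / 7.52 = 6.52 / 7.52 ≈ 0.8670

PN ≈ 0.867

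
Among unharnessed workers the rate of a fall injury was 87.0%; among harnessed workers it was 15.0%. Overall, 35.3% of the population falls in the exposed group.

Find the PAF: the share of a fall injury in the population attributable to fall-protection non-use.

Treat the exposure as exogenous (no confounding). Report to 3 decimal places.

PAF ≈ 0.629

p₁ = 0.87, p₀ = 0.15.
Overall risk P(Y=1) = π·p₁ + (1−π)·p₀ = 0.353×0.87 + 0.647×0.15 = 0.40416.
Under exogeneity, PAF = [P(Y=1) − p₀] / P(Y=1).
PAF = (0.40416 − 0.15) / 0.40416 ≈ 0.6289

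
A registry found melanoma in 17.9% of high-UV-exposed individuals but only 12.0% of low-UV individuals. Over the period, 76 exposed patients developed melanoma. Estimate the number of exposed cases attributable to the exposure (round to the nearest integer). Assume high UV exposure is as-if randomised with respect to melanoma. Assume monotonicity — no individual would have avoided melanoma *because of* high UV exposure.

p₁ = 0.179, p₀ = 0.12.
PN = (p₁ − p₀)/p₁ = (0.179 − 0.12) / 0.179 ≈ 0.32961.
Attributable cases ≈ PN × (exposed cases) = 0.32961 × 76 ≈ 25.05.

about 25 cases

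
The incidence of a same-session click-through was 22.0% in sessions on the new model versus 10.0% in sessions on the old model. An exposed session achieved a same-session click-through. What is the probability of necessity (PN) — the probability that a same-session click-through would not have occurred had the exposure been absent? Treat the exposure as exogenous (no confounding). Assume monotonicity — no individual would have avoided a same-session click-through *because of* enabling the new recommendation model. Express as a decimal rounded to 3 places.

PN ≈ 0.545

p₁ = 0.22, p₀ = 0.1.
Under exogeneity and monotonicity, PN = (p₁ − p₀) / p₁.
PN = (0.22 − 0.1) / 0.22 = 0.12 / 0.22 ≈ 0.5455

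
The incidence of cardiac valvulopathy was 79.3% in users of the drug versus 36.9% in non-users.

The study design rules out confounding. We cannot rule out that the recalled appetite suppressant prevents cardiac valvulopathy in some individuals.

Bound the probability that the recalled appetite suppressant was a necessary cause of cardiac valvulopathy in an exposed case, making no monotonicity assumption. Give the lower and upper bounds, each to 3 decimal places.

0.535 ≤ PN ≤ 0.796

p₁ = 0.793, p₀ = 0.369.
Under exogeneity alone the bounds on PN are max{0,(p₁−p₀)/p₁} ≤ PN ≤ min{1,(1−p₀)/p₁}.
  lower = (p₁ − p₀)/p₁ = 0.424 / 0.793 ≈ 0.5347
  upper = min{1, (1 − p₀)/p₁} = 0.631 / 0.793 ≈ 0.7957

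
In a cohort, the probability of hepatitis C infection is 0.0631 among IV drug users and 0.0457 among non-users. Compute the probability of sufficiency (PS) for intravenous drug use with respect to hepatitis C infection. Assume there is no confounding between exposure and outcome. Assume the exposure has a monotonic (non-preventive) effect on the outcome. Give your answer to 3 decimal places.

PS ≈ 0.018

Let p₁ = 0.0631, p₀ = 0.0457.
Under exogeneity and monotonicity, PS = (p₁ − p₀) / (1 − p₀).
PS = (0.0631 − 0.0457) / (1 − 0.0457) = 0.0174 / 0.9543 ≈ 0.0182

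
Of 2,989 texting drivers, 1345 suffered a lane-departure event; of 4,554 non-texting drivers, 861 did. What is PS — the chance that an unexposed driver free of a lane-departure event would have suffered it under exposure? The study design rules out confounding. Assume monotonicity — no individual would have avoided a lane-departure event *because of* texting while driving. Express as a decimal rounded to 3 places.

p₁ = P(outcome | exposed) = 1345/2989 = 0.44998
p₀ = P(outcome | unexposed) = 861/4554 = 0.18906
Under exogeneity and monotonicity, PS = (p₁ − p₀) / (1 − p₀).
PS = (0.44998 − 0.18906) / (1 − 0.18906) = 0.26092 / 0.81094 ≈ 0.3218

PS ≈ 0.322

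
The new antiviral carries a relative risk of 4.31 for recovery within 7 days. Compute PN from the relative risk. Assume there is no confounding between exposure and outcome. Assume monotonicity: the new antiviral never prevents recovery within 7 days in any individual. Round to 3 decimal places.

Under exogeneity and monotonicity, PN = (RR − 1) / RR = 1 − 1/RR.
PN = (4.31 − 1) / 4.31 = 3.31 / 4.31 ≈ 0.7680

PN ≈ 0.768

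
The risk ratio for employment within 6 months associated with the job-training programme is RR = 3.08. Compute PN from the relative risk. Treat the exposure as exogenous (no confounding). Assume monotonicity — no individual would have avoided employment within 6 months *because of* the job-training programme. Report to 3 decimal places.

PN ≈ 0.675

Under exogeneity and monotonicity, PN = (RR − 1) / RR = 1 − 1/RR.
PN = (3.08 − 1) / 3.08 = 2.08 / 3.08 ≈ 0.6753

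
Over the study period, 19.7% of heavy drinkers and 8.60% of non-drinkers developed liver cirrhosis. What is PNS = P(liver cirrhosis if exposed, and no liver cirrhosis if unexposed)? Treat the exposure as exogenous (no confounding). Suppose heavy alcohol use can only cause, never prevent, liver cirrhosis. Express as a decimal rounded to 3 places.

PNS ≈ 0.111

p₁ = 0.197, p₀ = 0.086.
Under exogeneity and monotonicity, PNS = p₁ − p₀.
PNS = 0.197 − 0.086 = 0.111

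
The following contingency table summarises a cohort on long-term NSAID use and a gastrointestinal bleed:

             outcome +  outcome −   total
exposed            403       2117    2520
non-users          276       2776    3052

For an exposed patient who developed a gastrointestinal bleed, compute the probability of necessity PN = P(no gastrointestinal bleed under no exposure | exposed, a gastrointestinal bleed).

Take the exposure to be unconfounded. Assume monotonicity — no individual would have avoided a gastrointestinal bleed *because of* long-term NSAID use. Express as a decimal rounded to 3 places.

p₁ = P(outcome | exposed) = 403/2520 = 0.15992
p₀ = P(outcome | unexposed) = 276/3052 = 0.090433
Under exogeneity and monotonicity, PN = (p₁ − p₀)/p₁.
PN = (0.15992 − 0.090433) / 0.15992 ≈ 0.4345

PN ≈ 0.435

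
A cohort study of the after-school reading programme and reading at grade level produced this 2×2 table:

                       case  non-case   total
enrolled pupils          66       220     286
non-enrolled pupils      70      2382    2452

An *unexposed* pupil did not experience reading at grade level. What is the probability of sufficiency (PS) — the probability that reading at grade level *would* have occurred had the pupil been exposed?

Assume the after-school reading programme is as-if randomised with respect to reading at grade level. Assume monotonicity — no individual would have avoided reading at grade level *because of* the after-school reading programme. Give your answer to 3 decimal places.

p₁ = P(outcome | exposed) = 66/286 = 0.23077
p₀ = P(outcome | unexposed) = 70/2452 = 0.028548
Under exogeneity and monotonicity, PS = (p₁ − p₀)/(1 − p₀).
PS = (0.23077 − 0.028548) / 0.97145 ≈ 0.2082

PS ≈ 0.208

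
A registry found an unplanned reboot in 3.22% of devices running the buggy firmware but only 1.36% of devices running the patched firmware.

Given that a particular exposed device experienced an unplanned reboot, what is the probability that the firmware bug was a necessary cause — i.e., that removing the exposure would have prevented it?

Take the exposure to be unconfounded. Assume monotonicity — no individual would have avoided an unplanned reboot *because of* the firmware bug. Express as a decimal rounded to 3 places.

PN ≈ 0.578

p₁ = 0.0322, p₀ = 0.0136.
Under exogeneity and monotonicity, PN = (p₁ − p₀) / p₁.
PN = (0.0322 − 0.0136) / 0.0322 = 0.0186 / 0.0322 ≈ 0.5776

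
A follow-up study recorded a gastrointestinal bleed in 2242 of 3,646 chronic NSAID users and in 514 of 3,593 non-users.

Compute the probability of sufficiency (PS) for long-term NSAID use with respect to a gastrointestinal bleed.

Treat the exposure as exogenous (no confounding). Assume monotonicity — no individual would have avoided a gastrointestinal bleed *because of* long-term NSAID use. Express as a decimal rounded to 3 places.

p₁ = P(outcome | exposed) = 2242/3646 = 0.61492
p₀ = P(outcome | unexposed) = 514/3593 = 0.14306
Under exogeneity and monotonicity, PS = (p₁ − p₀) / (1 − p₀).
PS = (0.61492 − 0.14306) / (1 − 0.14306) = 0.47186 / 0.85694 ≈ 0.5506

PS ≈ 0.551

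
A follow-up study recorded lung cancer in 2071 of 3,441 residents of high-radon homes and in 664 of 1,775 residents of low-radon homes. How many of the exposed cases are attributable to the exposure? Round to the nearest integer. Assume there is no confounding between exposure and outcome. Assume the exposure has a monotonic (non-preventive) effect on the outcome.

p₁ = P(outcome | exposed) = 2071/3441 = 0.60186
p₀ = P(outcome | unexposed) = 664/1775 = 0.37408
PN = (p₁ − p₀)/p₁ = (0.60186 − 0.37408) / 0.60186 ≈ 0.37845.
Attributable cases ≈ PN × (exposed cases) = 0.37845 × 2071 ≈ 783.78.

about 784 cases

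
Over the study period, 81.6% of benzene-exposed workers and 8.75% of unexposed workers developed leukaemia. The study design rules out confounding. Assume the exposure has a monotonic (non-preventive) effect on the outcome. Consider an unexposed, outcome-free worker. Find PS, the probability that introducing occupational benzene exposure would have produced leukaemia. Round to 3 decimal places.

p₁ = 0.816, p₀ = 0.0875.
Under exogeneity and monotonicity, PS = (p₁ − p₀) / (1 − p₀).
PS = (0.816 − 0.0875) / (1 − 0.0875) = 0.7285 / 0.9125 ≈ 0.7984

PS ≈ 0.798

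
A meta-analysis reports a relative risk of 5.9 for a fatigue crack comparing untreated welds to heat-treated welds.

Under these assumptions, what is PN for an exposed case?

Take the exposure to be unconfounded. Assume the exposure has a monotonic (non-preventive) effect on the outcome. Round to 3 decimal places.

Under exogeneity and monotonicity, PN = (RR − 1) / RR = 1 − 1/RR.
PN = (5.9 − 1) / 5.9 = 4.9 / 5.9 ≈ 0.8305

PN ≈ 0.831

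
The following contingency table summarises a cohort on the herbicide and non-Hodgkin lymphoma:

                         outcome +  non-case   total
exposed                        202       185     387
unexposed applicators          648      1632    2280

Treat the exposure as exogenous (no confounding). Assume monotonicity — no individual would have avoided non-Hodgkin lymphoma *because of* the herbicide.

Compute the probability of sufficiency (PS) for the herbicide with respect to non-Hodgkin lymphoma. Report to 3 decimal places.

p₁ = P(outcome | exposed) = 202/387 = 0.52196
p₀ = P(outcome | unexposed) = 648/2280 = 0.28421
Under exogeneity and monotonicity, PS = (p₁ − p₀) / (1 − p₀).
PS = (0.52196 − 0.28421) / (1 − 0.28421) = 0.23775 / 0.71579 ≈ 0.3322

PS ≈ 0.332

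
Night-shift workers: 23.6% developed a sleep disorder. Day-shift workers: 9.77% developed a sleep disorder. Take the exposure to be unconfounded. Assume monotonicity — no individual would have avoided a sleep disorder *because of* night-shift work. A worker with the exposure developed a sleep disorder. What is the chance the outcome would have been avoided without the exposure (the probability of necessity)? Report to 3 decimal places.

PN ≈ 0.586

p₁ = 0.236, p₀ = 0.0977.
Under exogeneity and monotonicity, PN = (p₁ − p₀) / p₁.
PN = (0.236 − 0.0977) / 0.236 = 0.1383 / 0.236 ≈ 0.5860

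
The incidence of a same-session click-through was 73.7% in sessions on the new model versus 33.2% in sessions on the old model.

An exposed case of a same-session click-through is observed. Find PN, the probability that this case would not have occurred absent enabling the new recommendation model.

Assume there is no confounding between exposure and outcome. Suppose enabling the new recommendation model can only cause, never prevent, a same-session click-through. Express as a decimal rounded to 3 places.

p₁ = 0.737, p₀ = 0.332.
Under exogeneity and monotonicity, PN = (p₁ − p₀) / p₁.
PN = (0.737 − 0.332) / 0.737 = 0.405 / 0.737 ≈ 0.5495

PN ≈ 0.550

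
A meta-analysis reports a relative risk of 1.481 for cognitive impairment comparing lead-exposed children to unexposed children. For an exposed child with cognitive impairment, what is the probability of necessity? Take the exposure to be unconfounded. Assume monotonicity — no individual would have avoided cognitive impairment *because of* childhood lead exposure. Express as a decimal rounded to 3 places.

PN ≈ 0.325

Under exogeneity and monotonicity, PN = (RR − 1) / RR = 1 − 1/RR.
PN = (1.481 − 1) / 1.481 = 0.481 / 1.481 ≈ 0.3248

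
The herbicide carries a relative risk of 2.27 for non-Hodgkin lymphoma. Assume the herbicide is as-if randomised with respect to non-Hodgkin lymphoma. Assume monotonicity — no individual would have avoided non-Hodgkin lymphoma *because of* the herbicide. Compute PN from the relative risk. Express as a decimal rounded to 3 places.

Under exogeneity and monotonicity, PN = (RR − 1) / RR = 1 − 1/RR.
PN = (2.27 − 1) / 2.27 = 1.27 / 2.27 ≈ 0.5595

PN ≈ 0.559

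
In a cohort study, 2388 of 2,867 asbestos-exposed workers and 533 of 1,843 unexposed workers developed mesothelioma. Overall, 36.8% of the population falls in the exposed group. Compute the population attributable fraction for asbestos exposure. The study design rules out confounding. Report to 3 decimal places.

PAF ≈ 0.409

p₁ = P(outcome | exposed) = 2388/2867 = 0.83293
p₀ = P(outcome | unexposed) = 533/1843 = 0.2892
Overall risk P(Y=1) = π·p₁ + (1−π)·p₀ = 0.368×0.83293 + 0.632×0.2892 = 0.48929.
Under exogeneity, PAF = [P(Y=1) − p₀] / P(Y=1).
PAF = (0.48929 − 0.2892) / 0.48929 ≈ 0.4089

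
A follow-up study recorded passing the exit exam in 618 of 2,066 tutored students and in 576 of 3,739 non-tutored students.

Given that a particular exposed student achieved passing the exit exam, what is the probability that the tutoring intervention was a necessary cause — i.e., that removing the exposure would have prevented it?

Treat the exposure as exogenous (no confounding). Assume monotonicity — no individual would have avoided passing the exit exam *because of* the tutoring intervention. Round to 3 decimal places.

p₁ = P(outcome | exposed) = 618/2066 = 0.29913
p₀ = P(outcome | unexposed) = 576/3739 = 0.15405
Under exogeneity and monotonicity, PN = (p₁ − p₀) / p₁.
PN = (0.29913 − 0.15405) / 0.29913 = 0.14508 / 0.29913 ≈ 0.4850

PN ≈ 0.485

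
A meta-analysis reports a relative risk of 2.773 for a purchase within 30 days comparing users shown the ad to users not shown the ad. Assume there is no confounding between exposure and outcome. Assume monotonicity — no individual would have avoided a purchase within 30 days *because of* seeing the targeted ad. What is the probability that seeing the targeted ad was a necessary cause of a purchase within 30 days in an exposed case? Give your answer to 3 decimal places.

Under exogeneity and monotonicity, PN = (RR − 1) / RR = 1 − 1/RR.
PN = (2.773 − 1) / 2.773 = 1.773 / 2.773 ≈ 0.6394

PN ≈ 0.639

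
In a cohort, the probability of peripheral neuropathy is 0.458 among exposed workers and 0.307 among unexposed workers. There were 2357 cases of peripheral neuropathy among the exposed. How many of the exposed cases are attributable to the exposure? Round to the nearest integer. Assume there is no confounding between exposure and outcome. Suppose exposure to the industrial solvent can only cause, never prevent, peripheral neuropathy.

about 777 cases

Let p₁ = 0.458, p₀ = 0.307.
PN = (p₁ − p₀)/p₁ = (0.458 − 0.307) / 0.458 ≈ 0.32969.
Attributable cases ≈ PN × (exposed cases) = 0.32969 × 2357 ≈ 777.09.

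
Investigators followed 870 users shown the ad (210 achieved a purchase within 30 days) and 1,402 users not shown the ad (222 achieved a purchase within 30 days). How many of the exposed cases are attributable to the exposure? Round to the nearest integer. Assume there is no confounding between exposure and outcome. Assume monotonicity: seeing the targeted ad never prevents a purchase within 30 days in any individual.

about 72 cases

p₁ = P(outcome | exposed) = 210/870 = 0.24138
p₀ = P(outcome | unexposed) = 222/1402 = 0.15835
PN = (p₁ − p₀)/p₁ = (0.24138 − 0.15835) / 0.24138 ≈ 0.34400.
Attributable cases ≈ PN × (exposed cases) = 0.34400 × 210 ≈ 72.24.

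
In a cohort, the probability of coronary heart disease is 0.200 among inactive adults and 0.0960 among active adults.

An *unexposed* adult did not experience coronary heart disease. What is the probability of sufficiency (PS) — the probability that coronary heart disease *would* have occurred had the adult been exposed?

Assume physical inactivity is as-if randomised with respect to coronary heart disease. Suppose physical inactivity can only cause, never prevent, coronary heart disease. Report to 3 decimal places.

Let p₁ = 0.2, p₀ = 0.096.
Under exogeneity and monotonicity, PS = (p₁ − p₀) / (1 − p₀).
PS = (0.2 − 0.096) / (1 − 0.096) = 0.104 / 0.904 ≈ 0.1150

PS ≈ 0.115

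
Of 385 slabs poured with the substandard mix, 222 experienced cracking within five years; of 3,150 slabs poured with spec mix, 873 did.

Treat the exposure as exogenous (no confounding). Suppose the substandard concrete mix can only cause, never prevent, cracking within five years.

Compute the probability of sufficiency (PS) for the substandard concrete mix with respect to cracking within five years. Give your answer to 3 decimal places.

p₁ = P(outcome | exposed) = 222/385 = 0.57662
p₀ = P(outcome | unexposed) = 873/3150 = 0.27714
Under exogeneity and monotonicity, PS = (p₁ − p₀) / (1 − p₀).
PS = (0.57662 − 0.27714) / (1 − 0.27714) = 0.29948 / 0.72286 ≈ 0.4143

PS ≈ 0.414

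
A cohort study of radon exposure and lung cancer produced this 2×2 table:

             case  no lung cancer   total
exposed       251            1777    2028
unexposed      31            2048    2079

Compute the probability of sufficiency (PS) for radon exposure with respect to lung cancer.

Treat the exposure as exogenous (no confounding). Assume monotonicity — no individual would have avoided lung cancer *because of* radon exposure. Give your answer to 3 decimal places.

PS ≈ 0.111

p₁ = P(outcome | exposed) = 251/2028 = 0.12377
p₀ = P(outcome | unexposed) = 31/2079 = 0.014911
Under exogeneity and monotonicity, PS = (p₁ − p₀)/(1 − p₀).
PS = (0.12377 − 0.014911) / 0.98509 ≈ 0.1105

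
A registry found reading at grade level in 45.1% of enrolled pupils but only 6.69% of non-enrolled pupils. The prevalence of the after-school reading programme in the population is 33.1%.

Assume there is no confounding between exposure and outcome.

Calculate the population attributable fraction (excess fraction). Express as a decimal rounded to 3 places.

p₁ = 0.451, p₀ = 0.0669.
Overall risk P(Y=1) = π·p₁ + (1−π)·p₀ = 0.331×0.451 + 0.669×0.0669 = 0.19404.
Under exogeneity, PAF = [P(Y=1) − p₀] / P(Y=1).
PAF = (0.19404 − 0.0669) / 0.19404 ≈ 0.6552

PAF ≈ 0.655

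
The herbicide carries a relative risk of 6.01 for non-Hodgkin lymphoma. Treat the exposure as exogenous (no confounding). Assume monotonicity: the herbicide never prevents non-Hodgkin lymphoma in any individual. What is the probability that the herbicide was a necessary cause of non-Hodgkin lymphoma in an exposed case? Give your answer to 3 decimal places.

PN ≈ 0.834

Under exogeneity and monotonicity, PN = (RR − 1) / RR = 1 − 1/RR.
PN = (6.01 − 1) / 6.01 = 5.01 / 6.01 ≈ 0.8336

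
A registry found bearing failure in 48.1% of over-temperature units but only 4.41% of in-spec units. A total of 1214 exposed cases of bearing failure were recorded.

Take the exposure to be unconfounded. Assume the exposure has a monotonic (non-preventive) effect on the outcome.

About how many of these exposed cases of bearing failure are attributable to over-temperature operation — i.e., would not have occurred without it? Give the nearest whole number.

p₁ = 0.481, p₀ = 0.0441.
PN = (p₁ − p₀)/p₁ = (0.481 − 0.0441) / 0.481 ≈ 0.90832.
Attributable cases ≈ PN × (exposed cases) = 0.90832 × 1214 ≈ 1102.70.

about 1103 cases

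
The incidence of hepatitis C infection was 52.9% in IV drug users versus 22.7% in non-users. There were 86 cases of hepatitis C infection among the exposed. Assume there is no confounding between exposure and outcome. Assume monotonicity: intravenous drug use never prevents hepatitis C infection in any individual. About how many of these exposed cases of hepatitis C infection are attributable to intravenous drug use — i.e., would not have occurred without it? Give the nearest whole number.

about 49 cases

p₁ = 0.529, p₀ = 0.227.
PN = (p₁ − p₀)/p₁ = (0.529 − 0.227) / 0.529 ≈ 0.57089.
Attributable cases ≈ PN × (exposed cases) = 0.57089 × 86 ≈ 49.10.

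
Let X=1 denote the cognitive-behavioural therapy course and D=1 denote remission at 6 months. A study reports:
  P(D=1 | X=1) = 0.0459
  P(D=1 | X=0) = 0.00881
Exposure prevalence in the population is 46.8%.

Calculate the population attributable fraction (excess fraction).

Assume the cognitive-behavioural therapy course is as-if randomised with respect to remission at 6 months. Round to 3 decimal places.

Let p₁ = 0.0459, p₀ = 0.00881.
Overall risk P(Y=1) = π·p₁ + (1−π)·p₀ = 0.468×0.0459 + 0.532×0.00881 = 0.026168.
Under exogeneity, PAF = [P(Y=1) − p₀] / P(Y=1).
PAF = (0.026168 − 0.00881) / 0.026168 ≈ 0.6633

PAF ≈ 0.663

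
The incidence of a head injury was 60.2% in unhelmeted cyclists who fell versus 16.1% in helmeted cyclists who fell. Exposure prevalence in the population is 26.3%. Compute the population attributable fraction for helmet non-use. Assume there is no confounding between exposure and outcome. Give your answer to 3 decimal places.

PAF ≈ 0.419

p₁ = 0.602, p₀ = 0.161.
Overall risk P(Y=1) = π·p₁ + (1−π)·p₀ = 0.263×0.602 + 0.737×0.161 = 0.27698.
Under exogeneity, PAF = [P(Y=1) − p₀] / P(Y=1).
PAF = (0.27698 − 0.161) / 0.27698 ≈ 0.4187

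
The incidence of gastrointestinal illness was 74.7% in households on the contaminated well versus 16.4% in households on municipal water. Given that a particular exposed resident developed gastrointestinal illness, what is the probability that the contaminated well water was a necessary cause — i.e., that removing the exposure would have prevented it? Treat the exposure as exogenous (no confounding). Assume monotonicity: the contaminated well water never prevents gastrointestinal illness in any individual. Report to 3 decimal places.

PN ≈ 0.780

p₁ = 0.747, p₀ = 0.164.
Under exogeneity and monotonicity, PN = (p₁ − p₀) / p₁.
PN = (0.747 − 0.164) / 0.747 = 0.583 / 0.747 ≈ 0.7805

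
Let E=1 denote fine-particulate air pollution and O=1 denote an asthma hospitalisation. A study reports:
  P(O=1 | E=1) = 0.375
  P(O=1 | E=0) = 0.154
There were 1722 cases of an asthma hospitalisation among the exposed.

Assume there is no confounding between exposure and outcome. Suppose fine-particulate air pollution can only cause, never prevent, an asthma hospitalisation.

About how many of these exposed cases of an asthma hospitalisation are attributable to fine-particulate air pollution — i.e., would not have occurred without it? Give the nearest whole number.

Let p₁ = 0.375, p₀ = 0.154.
PN = (p₁ − p₀)/p₁ = (0.375 − 0.154) / 0.375 ≈ 0.58933.
Attributable cases ≈ PN × (exposed cases) = 0.58933 × 1722 ≈ 1014.83.

about 1015 cases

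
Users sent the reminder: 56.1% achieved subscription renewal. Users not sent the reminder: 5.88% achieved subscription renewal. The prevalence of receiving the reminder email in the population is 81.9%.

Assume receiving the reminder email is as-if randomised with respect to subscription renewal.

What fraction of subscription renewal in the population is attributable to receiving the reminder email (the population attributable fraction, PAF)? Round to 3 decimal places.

PAF ≈ 0.875

p₁ = 0.561, p₀ = 0.0588.
Overall risk P(Y=1) = π·p₁ + (1−π)·p₀ = 0.819×0.561 + 0.181×0.0588 = 0.4701.
Under exogeneity, PAF = [P(Y=1) − p₀] / P(Y=1).
PAF = (0.4701 − 0.0588) / 0.4701 ≈ 0.8749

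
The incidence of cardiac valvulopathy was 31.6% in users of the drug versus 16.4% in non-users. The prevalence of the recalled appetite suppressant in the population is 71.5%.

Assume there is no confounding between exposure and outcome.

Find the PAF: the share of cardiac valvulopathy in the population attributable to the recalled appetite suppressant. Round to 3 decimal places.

p₁ = 0.316, p₀ = 0.164.
Overall risk P(Y=1) = π·p₁ + (1−π)·p₀ = 0.715×0.316 + 0.285×0.164 = 0.27268.
Under exogeneity, PAF = [P(Y=1) − p₀] / P(Y=1).
PAF = (0.27268 − 0.164) / 0.27268 ≈ 0.3986

PAF ≈ 0.399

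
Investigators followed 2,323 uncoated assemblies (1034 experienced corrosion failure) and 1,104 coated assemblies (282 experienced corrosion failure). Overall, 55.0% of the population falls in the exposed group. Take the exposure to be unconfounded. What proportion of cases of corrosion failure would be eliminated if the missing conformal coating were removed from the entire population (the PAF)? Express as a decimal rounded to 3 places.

p₁ = P(outcome | exposed) = 1034/2323 = 0.44511
p₀ = P(outcome | unexposed) = 282/1104 = 0.25543
Overall risk P(Y=1) = π·p₁ + (1−π)·p₀ = 0.55×0.44511 + 0.45×0.25543 = 0.35976.
Under exogeneity, PAF = [P(Y=1) − p₀] / P(Y=1).
PAF = (0.35976 − 0.25543) / 0.35976 ≈ 0.2900

PAF ≈ 0.290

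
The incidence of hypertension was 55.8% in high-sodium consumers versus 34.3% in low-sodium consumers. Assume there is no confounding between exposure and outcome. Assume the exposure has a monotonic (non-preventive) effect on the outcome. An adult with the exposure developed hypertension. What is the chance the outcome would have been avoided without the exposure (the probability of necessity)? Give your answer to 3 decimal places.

p₁ = 0.558, p₀ = 0.343.
Under exogeneity and monotonicity, PN = (p₁ − p₀) / p₁.
PN = (0.558 − 0.343) / 0.558 = 0.215 / 0.558 ≈ 0.3853

PN ≈ 0.385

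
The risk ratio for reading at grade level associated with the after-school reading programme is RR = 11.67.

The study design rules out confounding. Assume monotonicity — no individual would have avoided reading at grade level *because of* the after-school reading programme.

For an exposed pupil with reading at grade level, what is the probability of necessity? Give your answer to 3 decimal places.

PN ≈ 0.914

Under exogeneity and monotonicity, PN = (RR − 1) / RR = 1 − 1/RR.
PN = (11.67 − 1) / 11.67 = 10.67 / 11.67 ≈ 0.9143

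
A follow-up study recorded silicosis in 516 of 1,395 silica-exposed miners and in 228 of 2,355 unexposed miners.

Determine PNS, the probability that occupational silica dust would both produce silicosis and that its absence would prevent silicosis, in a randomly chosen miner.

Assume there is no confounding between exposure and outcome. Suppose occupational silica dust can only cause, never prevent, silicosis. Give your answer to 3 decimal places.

p₁ = P(outcome | exposed) = 516/1395 = 0.36989
p₀ = P(outcome | unexposed) = 228/2355 = 0.096815
Under exogeneity and monotonicity, PNS = p₁ − p₀.
PNS = 0.36989 − 0.096815 = 0.27308

PNS ≈ 0.273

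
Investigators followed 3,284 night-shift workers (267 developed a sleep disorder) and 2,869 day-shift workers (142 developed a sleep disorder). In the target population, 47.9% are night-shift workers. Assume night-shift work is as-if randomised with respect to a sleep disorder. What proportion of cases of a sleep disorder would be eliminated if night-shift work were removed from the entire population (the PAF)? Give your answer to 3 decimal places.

PAF ≈ 0.235

p₁ = P(outcome | exposed) = 267/3284 = 0.081303
p₀ = P(outcome | unexposed) = 142/2869 = 0.049495
Overall risk P(Y=1) = π·p₁ + (1−π)·p₀ = 0.479×0.081303 + 0.521×0.049495 = 0.064731.
Under exogeneity, PAF = [P(Y=1) − p₀] / P(Y=1).
PAF = (0.064731 − 0.049495) / 0.064731 ≈ 0.2354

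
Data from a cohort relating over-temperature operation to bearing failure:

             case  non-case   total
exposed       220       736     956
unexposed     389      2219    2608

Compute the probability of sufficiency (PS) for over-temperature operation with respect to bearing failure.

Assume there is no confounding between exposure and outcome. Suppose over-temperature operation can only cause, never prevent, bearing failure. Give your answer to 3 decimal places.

p₁ = P(outcome | exposed) = 220/956 = 0.23013
p₀ = P(outcome | unexposed) = 389/2608 = 0.14916
Under exogeneity and monotonicity, PS = (p₁ − p₀)/(1 − p₀).
PS = (0.23013 − 0.14916) / 0.85084 ≈ 0.0952

PS ≈ 0.095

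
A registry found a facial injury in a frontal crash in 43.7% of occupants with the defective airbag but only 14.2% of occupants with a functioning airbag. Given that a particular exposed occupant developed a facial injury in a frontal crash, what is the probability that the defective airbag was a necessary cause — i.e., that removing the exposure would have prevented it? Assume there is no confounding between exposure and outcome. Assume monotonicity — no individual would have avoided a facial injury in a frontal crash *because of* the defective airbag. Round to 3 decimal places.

PN ≈ 0.675

p₁ = 0.437, p₀ = 0.142.
Under exogeneity and monotonicity, PN = (p₁ − p₀) / p₁.
PN = (0.437 − 0.142) / 0.437 = 0.295 / 0.437 ≈ 0.6751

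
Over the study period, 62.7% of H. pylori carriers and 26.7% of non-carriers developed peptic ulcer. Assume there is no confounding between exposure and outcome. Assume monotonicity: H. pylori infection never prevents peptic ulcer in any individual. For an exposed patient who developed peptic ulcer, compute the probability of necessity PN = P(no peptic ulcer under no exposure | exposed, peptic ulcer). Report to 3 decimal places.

p₁ = 0.627, p₀ = 0.267.
Under exogeneity and monotonicity, PN = (p₁ − p₀) / p₁.
PN = (0.627 − 0.267) / 0.627 = 0.36 / 0.627 ≈ 0.5742

PN ≈ 0.574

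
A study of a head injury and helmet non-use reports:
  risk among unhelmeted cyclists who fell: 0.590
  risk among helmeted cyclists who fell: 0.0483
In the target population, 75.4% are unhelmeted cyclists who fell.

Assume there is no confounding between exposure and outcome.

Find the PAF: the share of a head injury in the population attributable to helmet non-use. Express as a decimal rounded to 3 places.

Let p₁ = 0.59, p₀ = 0.0483.
Overall risk P(Y=1) = π·p₁ + (1−π)·p₀ = 0.754×0.59 + 0.246×0.0483 = 0.45674.
Under exogeneity, PAF = [P(Y=1) − p₀] / P(Y=1).
PAF = (0.45674 − 0.0483) / 0.45674 ≈ 0.8943

PAF ≈ 0.894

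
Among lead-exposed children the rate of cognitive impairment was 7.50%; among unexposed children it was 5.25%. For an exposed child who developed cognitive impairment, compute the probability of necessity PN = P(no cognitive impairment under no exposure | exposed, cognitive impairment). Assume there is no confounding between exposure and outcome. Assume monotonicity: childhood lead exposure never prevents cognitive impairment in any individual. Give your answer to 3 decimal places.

PN ≈ 0.300

p₁ = 0.075, p₀ = 0.0525.
Under exogeneity and monotonicity, PN = (p₁ − p₀) / p₁.
PN = (0.075 − 0.0525) / 0.075 = 0.0225 / 0.075 ≈ 0.3000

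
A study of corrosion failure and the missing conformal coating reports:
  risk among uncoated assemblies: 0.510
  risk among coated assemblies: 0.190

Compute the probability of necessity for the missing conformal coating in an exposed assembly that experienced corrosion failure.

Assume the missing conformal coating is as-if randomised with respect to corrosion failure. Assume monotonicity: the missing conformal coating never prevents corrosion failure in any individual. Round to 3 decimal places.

Let p₁ = 0.51, p₀ = 0.19.
Under exogeneity and monotonicity, PN = (p₁ − p₀) / p₁.
PN = (0.51 − 0.19) / 0.51 = 0.32 / 0.51 ≈ 0.6275

PN ≈ 0.627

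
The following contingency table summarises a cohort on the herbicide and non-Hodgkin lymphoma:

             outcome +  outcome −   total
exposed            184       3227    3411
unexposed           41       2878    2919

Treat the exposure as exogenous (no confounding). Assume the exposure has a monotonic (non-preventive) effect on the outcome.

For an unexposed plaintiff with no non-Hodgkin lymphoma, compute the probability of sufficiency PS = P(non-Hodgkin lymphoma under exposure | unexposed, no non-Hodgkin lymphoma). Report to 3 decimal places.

p₁ = P(outcome | exposed) = 184/3411 = 0.053943
p₀ = P(outcome | unexposed) = 41/2919 = 0.014046
Under exogeneity and monotonicity, PS = (p₁ − p₀)/(1 − p₀).
PS = (0.053943 − 0.014046) / 0.98595 ≈ 0.0405

PS ≈ 0.040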